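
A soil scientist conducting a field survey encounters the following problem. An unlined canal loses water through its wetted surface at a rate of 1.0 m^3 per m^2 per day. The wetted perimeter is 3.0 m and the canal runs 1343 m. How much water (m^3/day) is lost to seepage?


S = C * P * L
  = 1.0 * 3.0 * 1343
  = 4029 m^3/day


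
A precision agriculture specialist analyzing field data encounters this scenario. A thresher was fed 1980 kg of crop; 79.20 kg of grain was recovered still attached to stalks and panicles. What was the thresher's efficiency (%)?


eta = (total - unthreshed) / total * 100
    = (1980 - 79.20) / 1980 * 100
    = 1900.80 / 1980 * 100
    = 96%


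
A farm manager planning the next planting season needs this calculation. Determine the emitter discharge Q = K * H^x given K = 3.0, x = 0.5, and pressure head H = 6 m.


Q = K * H^x
  = 3.0 * 6^0.5
  = 3.0 * 2.4495
  = 7.35 L/h


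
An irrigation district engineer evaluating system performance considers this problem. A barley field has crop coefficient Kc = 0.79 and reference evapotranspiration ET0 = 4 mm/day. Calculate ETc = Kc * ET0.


ETc = Kc * ET0
    = 0.79 * 4
    = 3.16 mm/day


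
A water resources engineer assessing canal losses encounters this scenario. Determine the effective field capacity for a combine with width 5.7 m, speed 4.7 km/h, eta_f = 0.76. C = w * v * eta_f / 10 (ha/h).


C = w * v * eta_f / 10
  = 5.7 * 4.7 * 0.76 / 10
  = 20.36 / 10
  = 2.04 ha/h


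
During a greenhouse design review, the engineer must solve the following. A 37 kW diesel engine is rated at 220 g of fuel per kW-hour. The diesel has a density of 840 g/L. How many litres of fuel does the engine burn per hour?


FC = P * BSFC / rho_fuel
   = 37 * 220 / 840
   = 8140 / 840
   = 9.69 L/h


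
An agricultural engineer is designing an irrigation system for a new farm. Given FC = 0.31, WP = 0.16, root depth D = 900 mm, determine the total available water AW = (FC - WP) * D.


AW = (FC - WP) * D
   = (0.31 - 0.16) * 900
   = 0.15 * 900
   = 135 mm


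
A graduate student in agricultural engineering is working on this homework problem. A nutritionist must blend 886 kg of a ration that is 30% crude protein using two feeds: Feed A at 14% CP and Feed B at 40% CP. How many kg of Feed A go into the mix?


parts_A = CP_b - target = 40 - 30 = 10
parts_B = target - CP_a = 30 - 14 = 16
total_parts = 10 + 16 = 26
Feed A = 886 * 10 / 26 = 340.77 kg
Feed B = 886 * 16 / 26 = 545.23 kg

340.77 kg


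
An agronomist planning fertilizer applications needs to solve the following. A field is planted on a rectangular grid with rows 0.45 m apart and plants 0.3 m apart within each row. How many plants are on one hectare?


D = 10000 / (row_sp * plant_sp)
  = 10000 / (0.45 * 0.3)
  = 10000 / 0.1350
  = 74074.07 plants/ha


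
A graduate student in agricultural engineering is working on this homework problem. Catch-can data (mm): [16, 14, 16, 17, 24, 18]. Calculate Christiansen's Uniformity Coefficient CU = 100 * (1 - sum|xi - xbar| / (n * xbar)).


xbar = 105 / 6 = 17.500
sum|xi - xbar| = 14
CU = 100 * (1 - 14 / (6 * 17.500))
   = 100 * (1 - 0.1333)
   = 86.67%


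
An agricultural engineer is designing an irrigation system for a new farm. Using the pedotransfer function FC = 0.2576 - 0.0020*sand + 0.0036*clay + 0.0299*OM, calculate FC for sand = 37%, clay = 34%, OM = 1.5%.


FC = 0.2576 - 0.0020*37 + 0.0036*34 + 0.0299*1.5
   = 0.2576 - 0.0740 + 0.1224 + 0.0449
   = 0.3509


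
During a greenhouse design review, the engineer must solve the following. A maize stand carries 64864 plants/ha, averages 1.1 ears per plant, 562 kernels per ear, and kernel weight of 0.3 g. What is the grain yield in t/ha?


Y = density * ears * kernels * kw
  = 64864 * 1.1 * 562 * 0.3 g/ha
  = 12029677.44 g/ha
  = 12029.68 kg/ha = 12.03 t/ha


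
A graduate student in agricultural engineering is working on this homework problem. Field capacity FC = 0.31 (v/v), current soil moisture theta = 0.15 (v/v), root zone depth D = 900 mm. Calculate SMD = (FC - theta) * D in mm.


SMD = (FC - theta) * D
    = (0.31 - 0.15) * 900
    = 0.160 * 900
    = 144 mm


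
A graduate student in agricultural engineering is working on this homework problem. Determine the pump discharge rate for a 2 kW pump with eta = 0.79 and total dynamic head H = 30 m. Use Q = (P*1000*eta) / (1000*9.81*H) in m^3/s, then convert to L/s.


Q = (P * 1000 * eta) / (rho * g * H)
  = (2 * 1000 * 0.79) / (1000 * 9.81 * 30)
  = 1580 / 294300
  = 0.00537 m^3/s = 5.37 L/s


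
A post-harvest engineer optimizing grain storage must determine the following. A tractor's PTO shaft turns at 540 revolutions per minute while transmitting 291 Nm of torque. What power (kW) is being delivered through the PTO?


P = 2*pi*n*T / 60000
  = 2*pi * 540 * 291 / 60000
  = 987339.74 / 60000
  = 16.46 kW


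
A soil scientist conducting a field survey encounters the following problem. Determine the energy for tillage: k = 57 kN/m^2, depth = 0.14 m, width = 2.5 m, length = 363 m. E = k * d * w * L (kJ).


E = k * d * w * L
  = 57 * 0.14 * 2.5 * 363
  = 7241.85 kJ


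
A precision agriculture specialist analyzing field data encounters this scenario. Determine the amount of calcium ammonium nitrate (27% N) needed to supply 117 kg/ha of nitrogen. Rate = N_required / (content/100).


Rate = N_required / (N_content / 100)
     = 117 / (27 / 100)
     = 117 / 0.27
     = 433.33 kg/ha


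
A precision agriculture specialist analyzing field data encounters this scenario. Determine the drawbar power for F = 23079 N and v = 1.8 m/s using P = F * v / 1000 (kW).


P = F * v / 1000
  = 23079 * 1.8 / 1000
  = 41542.20 / 1000
  = 41.54 kW


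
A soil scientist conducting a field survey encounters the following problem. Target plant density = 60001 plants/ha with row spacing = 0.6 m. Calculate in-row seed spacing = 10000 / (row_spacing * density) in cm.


spacing = 10000 / (row_sp * density)
        = 10000 / (0.6 * 60001)
        = 10000 / 36000.60
        = 0.27777 m = 27.78 cm


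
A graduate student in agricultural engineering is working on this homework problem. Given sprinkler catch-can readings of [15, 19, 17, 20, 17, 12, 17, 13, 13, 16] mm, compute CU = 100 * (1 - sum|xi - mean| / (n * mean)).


xbar = 159 / 10 = 15.900
sum|xi - xbar| = 21.200
CU = 100 * (1 - 21.200 / (10 * 15.900))
   = 100 * (1 - 0.1333)
   = 86.67%


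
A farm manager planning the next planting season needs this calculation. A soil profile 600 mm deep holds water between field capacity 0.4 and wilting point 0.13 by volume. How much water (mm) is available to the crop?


AW = (FC - WP) * D
   = (0.4 - 0.13) * 600
   = 0.27 * 600
   = 162 mm


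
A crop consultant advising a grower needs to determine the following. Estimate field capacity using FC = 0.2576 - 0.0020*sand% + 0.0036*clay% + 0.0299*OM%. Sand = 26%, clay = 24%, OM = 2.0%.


FC = 0.2576 - 0.0020*26 + 0.0036*24 + 0.0299*2.0
   = 0.2576 - 0.0520 + 0.0864 + 0.0598
   = 0.3518


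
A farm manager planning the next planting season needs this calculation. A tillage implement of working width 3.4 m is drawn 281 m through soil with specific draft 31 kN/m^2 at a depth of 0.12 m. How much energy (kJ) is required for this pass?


E = k * d * w * L
  = 31 * 0.12 * 3.4 * 281
  = 3554.09 kJ


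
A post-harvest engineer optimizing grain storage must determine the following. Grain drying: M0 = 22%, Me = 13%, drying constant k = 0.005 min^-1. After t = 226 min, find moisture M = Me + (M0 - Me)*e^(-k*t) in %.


M = Me + (M0 - Me) * e^(-k*t)
  = 13 + (22 - 13) * e^(-0.005*226)
  = 13 + 9 * e^(-1.130)
  = 13 + 9 * 0.32303
  = 13 + 2.9073
  = 15.91%


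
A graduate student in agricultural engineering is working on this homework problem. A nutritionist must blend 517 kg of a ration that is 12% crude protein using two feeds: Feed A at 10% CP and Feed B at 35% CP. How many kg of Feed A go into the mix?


parts_A = CP_b - target = 35 - 12 = 23
parts_B = target - CP_a = 12 - 10 = 2
total_parts = 23 + 2 = 25
Feed A = 517 * 23 / 25 = 475.64 kg
Feed B = 517 * 2 / 25 = 41.36 kg

475.64 kg


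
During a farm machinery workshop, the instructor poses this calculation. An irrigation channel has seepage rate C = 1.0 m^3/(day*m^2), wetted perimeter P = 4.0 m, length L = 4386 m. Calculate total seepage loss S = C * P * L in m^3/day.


S = C * P * L
  = 1.0 * 4.0 * 4386
  = 17544 m^3/day


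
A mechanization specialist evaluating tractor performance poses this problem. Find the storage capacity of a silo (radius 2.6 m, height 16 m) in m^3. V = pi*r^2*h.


V = pi * r^2 * h
  = pi * 2.6^2 * 16
  = pi * 6.76 * 16
  = 339.79 m^3


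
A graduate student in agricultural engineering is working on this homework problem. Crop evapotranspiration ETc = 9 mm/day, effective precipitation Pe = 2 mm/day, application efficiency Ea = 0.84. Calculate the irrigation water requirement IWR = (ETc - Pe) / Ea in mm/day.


IWR = (ETc - Pe) / Ea
    = (9 - 2) / 0.84
    = 7 / 0.84
    = 8.33 mm/day


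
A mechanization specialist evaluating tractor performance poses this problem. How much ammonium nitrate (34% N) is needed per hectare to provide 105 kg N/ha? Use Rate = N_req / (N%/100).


Rate = N_required / (N_content / 100)
     = 105 / (34 / 100)
     = 105 / 0.34
     = 308.82 kg/ha


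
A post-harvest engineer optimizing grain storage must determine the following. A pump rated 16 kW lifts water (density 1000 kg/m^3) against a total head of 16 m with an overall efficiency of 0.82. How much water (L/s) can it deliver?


Q = (P * 1000 * eta) / (rho * g * H)
  = (16 * 1000 * 0.82) / (1000 * 9.81 * 16)
  = 13120 / 156960
  = 0.08359 m^3/s = 83.59 L/s


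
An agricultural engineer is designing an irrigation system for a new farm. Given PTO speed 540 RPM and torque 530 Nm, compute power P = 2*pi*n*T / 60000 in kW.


P = 2*pi*n*T / 60000
  = 2*pi * 540 * 530 / 60000
  = 1798247.63 / 60000
  = 29.97 kW


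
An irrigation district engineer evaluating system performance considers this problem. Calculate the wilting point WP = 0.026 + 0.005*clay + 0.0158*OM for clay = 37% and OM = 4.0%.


WP = 0.026 + 0.005*37 + 0.0158*4.0
   = 0.026 + 0.1850 + 0.0632
   = 0.2742


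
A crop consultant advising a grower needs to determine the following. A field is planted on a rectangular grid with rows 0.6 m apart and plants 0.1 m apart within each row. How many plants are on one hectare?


D = 10000 / (row_sp * plant_sp)
  = 10000 / (0.6 * 0.1)
  = 10000 / 0.0600
  = 166666.67 plants/ha


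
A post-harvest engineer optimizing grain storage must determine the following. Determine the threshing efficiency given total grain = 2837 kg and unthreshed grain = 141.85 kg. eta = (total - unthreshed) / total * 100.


eta = (total - unthreshed) / total * 100
    = (2837 - 141.85) / 2837 * 100
    = 2695.15 / 2837 * 100
    = 95%


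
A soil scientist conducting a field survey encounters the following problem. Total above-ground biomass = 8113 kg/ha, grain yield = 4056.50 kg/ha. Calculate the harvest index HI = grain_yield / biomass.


HI = grain_yield / biomass
   = 4056.50 / 8113
   = 0.50


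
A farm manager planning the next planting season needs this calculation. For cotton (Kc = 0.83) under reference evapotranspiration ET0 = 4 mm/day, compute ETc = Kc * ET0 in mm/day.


ETc = Kc * ET0
    = 0.83 * 4
    = 3.32 mm/day


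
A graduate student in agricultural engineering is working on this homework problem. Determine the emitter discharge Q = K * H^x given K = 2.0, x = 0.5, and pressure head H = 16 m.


Q = K * H^x
  = 2.0 * 16^0.5
  = 2.0 * 4
  = 8 L/h


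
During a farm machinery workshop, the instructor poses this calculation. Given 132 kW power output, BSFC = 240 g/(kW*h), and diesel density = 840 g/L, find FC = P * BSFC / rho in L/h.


FC = P * BSFC / rho_fuel
   = 132 * 240 / 840
   = 31680 / 840
   = 37.71 L/h


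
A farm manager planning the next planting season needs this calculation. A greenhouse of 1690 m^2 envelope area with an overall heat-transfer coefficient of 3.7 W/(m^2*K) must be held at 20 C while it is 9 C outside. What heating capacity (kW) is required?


dT = 20 - (9) = 11 K
Q = U * A * dT
  = 3.7 * 1690 * 11
  = 68783 W = 68.78 kW


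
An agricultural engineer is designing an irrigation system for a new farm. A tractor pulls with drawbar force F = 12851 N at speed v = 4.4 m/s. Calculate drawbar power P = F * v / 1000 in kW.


P = F * v / 1000
  = 12851 * 4.4 / 1000
  = 56544.40 / 1000
  = 56.54 kW


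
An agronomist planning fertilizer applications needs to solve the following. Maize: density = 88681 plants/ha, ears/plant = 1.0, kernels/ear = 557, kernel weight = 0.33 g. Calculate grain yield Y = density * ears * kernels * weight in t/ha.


Y = density * ears * kernels * kw
  = 88681 * 1.0 * 557 * 0.33 g/ha
  = 16300454.61 g/ha
  = 16300.45 kg/ha = 16.30 t/ha


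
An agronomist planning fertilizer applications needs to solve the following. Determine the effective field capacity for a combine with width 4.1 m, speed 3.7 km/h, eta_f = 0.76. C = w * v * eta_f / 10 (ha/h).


C = w * v * eta_f / 10
  = 4.1 * 3.7 * 0.76 / 10
  = 11.53 / 10
  = 1.15 ha/h


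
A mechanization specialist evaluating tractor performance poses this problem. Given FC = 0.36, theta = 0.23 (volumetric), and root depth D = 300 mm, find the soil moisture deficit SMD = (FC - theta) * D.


SMD = (FC - theta) * D
    = (0.36 - 0.23) * 300
    = 0.130 * 300
    = 39 mm


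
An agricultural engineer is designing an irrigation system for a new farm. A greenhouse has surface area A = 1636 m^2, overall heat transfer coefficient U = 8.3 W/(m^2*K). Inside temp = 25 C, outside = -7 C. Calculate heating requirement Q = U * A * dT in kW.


dT = 25 - (-7) = 32 K
Q = U * A * dT
  = 8.3 * 1636 * 32
  = 434521.60 W = 434.52 kW


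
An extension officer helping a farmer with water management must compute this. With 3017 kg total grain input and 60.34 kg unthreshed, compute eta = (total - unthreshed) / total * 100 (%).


eta = (total - unthreshed) / total * 100
    = (3017 - 60.34) / 3017 * 100
    = 2956.66 / 3017 * 100
    = 98%


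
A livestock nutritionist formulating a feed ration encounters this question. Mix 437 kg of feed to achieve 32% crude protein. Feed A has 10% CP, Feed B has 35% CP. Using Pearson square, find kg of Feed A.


parts_A = CP_b - target = 35 - 32 = 3
parts_B = target - CP_a = 32 - 10 = 22
total_parts = 3 + 22 = 25
Feed A = 437 * 3 / 25 = 52.44 kg
Feed B = 437 * 22 / 25 = 384.56 kg

52.44 kg


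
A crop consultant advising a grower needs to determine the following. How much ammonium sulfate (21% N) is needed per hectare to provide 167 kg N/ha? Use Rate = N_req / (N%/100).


Rate = N_required / (N_content / 100)
     = 167 / (21 / 100)
     = 167 / 0.21
     = 795.24 kg/ha


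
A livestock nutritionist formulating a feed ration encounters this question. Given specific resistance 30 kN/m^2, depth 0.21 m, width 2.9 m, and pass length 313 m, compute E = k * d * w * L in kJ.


E = k * d * w * L
  = 30 * 0.21 * 2.9 * 313
  = 5718.51 kJ


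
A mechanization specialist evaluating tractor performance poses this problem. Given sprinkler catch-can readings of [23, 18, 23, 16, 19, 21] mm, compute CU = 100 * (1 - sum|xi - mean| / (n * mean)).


xbar = 120 / 6 = 20
sum|xi - xbar| = 14
CU = 100 * (1 - 14 / (6 * 20))
   = 100 * (1 - 0.1167)
   = 88.33%


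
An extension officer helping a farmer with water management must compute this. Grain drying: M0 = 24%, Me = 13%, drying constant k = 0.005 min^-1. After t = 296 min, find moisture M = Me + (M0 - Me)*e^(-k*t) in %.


M = Me + (M0 - Me) * e^(-k*t)
  = 13 + (24 - 13) * e^(-0.005*296)
  = 13 + 11 * e^(-1.480)
  = 13 + 11 * 0.22764
  = 13 + 2.5040
  = 15.50%


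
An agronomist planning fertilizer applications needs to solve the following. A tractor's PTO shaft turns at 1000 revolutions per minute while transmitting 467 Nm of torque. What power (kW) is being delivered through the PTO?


P = 2*pi*n*T / 60000
  = 2*pi * 1000 * 467 / 60000
  = 2934247.54 / 60000
  = 48.90 kW


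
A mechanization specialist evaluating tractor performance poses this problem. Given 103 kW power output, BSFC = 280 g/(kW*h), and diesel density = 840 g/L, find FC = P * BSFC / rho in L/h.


FC = P * BSFC / rho_fuel
   = 103 * 280 / 840
   = 28840 / 840
   = 34.33 L/h


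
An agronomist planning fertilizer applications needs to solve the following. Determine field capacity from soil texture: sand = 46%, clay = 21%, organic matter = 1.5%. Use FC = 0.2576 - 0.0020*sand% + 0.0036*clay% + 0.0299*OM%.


FC = 0.2576 - 0.0020*46 + 0.0036*21 + 0.0299*1.5
   = 0.2576 - 0.0920 + 0.0756 + 0.0449
   = 0.2861


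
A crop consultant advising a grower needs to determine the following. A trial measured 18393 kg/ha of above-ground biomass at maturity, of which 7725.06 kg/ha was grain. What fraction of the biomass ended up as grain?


HI = grain_yield / biomass
   = 7725.06 / 18393
   = 0.42


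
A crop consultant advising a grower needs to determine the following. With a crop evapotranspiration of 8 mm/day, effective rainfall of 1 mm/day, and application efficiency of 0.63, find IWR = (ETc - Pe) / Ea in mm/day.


IWR = (ETc - Pe) / Ea
    = (8 - 1) / 0.63
    = 7 / 0.63
    = 11.11 mm/day


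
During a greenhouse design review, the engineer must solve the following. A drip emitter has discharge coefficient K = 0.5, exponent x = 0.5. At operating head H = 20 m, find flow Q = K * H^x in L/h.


Q = K * H^x
  = 0.5 * 20^0.5
  = 0.5 * 4.4721
  = 2.24 L/h


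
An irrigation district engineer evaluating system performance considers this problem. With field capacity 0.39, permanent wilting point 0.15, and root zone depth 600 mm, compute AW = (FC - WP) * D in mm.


AW = (FC - WP) * D
   = (0.39 - 0.15) * 600
   = 0.24 * 600
   = 144 mm


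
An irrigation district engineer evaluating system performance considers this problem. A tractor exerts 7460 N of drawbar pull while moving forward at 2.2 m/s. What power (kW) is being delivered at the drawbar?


P = F * v / 1000
  = 7460 * 2.2 / 1000
  = 16412 / 1000
  = 16.41 kW


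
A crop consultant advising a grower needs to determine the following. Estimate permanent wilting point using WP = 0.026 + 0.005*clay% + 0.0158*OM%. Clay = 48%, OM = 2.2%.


WP = 0.026 + 0.005*48 + 0.0158*2.2
   = 0.026 + 0.2400 + 0.0348
   = 0.3008


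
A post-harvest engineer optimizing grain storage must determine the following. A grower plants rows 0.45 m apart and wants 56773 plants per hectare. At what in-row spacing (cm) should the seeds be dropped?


spacing = 10000 / (row_sp * density)
        = 10000 / (0.45 * 56773)
        = 10000 / 25547.85
        = 0.39142 m = 39.14 cm


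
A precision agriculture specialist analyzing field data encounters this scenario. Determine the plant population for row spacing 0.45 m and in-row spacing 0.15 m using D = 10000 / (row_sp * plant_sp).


D = 10000 / (row_sp * plant_sp)
  = 10000 / (0.45 * 0.15)
  = 10000 / 0.0675
  = 148148.15 plants/ha


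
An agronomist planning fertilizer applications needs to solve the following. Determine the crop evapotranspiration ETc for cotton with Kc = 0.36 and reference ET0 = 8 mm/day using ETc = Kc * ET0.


ETc = Kc * ET0
    = 0.36 * 8
    = 2.88 mm/day


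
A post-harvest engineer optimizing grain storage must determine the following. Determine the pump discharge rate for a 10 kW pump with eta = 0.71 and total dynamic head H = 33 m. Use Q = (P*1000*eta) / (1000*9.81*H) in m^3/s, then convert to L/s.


Q = (P * 1000 * eta) / (rho * g * H)
  = (10 * 1000 * 0.71) / (1000 * 9.81 * 33)
  = 7100 / 323730
  = 0.02193 m^3/s = 21.93 L/s


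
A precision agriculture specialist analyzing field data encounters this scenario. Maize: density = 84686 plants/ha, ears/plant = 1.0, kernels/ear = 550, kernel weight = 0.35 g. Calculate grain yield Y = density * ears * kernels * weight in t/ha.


Y = density * ears * kernels * kw
  = 84686 * 1.0 * 550 * 0.35 g/ha
  = 16302055.00 g/ha
  = 16302.06 kg/ha = 16.30 t/ha


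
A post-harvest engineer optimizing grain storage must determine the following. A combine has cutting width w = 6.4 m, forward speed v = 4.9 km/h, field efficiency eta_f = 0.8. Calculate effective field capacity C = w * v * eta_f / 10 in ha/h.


C = w * v * eta_f / 10
  = 6.4 * 4.9 * 0.8 / 10
  = 25.09 / 10
  = 2.51 ha/h


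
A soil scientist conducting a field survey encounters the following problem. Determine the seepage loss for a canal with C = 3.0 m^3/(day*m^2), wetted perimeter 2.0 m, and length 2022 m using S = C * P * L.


S = C * P * L
  = 3.0 * 2.0 * 2022
  = 12132 m^3/day


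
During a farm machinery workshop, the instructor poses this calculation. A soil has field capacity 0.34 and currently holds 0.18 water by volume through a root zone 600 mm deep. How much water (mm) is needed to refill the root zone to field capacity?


SMD = (FC - theta) * D
    = (0.34 - 0.18) * 600
    = 0.160 * 600
    = 96 mm


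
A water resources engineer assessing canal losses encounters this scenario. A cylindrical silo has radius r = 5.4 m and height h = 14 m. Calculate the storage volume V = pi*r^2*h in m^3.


V = pi * r^2 * h
  = pi * 5.4^2 * 14
  = pi * 29.16 * 14
  = 1282.52 m^3


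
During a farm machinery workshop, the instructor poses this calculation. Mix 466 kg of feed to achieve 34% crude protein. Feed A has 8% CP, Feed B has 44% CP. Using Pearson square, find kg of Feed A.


parts_A = CP_b - target = 44 - 34 = 10
parts_B = target - CP_a = 34 - 8 = 26
total_parts = 10 + 26 = 36
Feed A = 466 * 10 / 36 = 129.44 kg
Feed B = 466 * 26 / 36 = 336.56 kg

129.44 kg


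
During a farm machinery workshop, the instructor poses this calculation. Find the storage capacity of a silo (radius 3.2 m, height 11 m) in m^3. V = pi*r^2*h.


V = pi * r^2 * h
  = pi * 3.2^2 * 11
  = pi * 10.24 * 11
  = 353.87 m^3


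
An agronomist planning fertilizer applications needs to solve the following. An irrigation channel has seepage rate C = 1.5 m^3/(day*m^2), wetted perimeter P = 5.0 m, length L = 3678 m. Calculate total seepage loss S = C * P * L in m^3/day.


S = C * P * L
  = 1.5 * 5.0 * 3678
  = 27585 m^3/day


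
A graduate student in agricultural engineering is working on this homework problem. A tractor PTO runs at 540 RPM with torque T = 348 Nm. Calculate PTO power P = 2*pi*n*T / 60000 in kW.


P = 2*pi*n*T / 60000
  = 2*pi * 540 * 348 / 60000
  = 1180736.18 / 60000
  = 19.68 kW


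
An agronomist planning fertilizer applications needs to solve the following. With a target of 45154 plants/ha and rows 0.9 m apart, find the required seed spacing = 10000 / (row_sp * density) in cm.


spacing = 10000 / (row_sp * density)
        = 10000 / (0.9 * 45154)
        = 10000 / 40638.60
        = 0.24607 m = 24.61 cm


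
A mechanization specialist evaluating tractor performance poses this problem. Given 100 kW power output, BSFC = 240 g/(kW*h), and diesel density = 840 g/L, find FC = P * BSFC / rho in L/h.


FC = P * BSFC / rho_fuel
   = 100 * 240 / 840
   = 24000 / 840
   = 28.57 L/h


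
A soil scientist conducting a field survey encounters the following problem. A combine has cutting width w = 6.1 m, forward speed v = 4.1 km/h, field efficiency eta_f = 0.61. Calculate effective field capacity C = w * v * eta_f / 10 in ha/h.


C = w * v * eta_f / 10
  = 6.1 * 4.1 * 0.61 / 10
  = 15.26 / 10
  = 1.53 ha/h


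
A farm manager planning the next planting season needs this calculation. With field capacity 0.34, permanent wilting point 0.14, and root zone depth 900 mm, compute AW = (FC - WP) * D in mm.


AW = (FC - WP) * D
   = (0.34 - 0.14) * 900
   = 0.20 * 900
   = 180 mm


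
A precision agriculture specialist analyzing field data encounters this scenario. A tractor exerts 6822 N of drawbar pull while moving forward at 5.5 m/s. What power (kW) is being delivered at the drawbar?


P = F * v / 1000
  = 6822 * 5.5 / 1000
  = 37521 / 1000
  = 37.52 kW


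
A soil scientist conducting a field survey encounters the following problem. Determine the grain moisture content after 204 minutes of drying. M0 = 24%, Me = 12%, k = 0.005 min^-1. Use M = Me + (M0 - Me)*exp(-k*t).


M = Me + (M0 - Me) * e^(-k*t)
  = 12 + (24 - 12) * e^(-0.005*204)
  = 12 + 12 * e^(-1.020)
  = 12 + 12 * 0.36059
  = 12 + 4.3271
  = 16.33%


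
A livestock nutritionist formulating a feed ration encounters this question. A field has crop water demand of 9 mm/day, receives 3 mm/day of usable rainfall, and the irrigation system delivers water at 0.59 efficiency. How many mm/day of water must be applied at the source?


IWR = (ETc - Pe) / Ea
    = (9 - 3) / 0.59
    = 6 / 0.59
    = 10.17 mm/day


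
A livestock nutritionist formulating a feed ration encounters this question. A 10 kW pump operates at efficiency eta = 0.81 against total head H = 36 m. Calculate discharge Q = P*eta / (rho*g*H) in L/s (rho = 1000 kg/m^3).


Q = (P * 1000 * eta) / (rho * g * H)
  = (10 * 1000 * 0.81) / (1000 * 9.81 * 36)
  = 8100 / 353160
  = 0.02294 m^3/s = 22.94 L/s


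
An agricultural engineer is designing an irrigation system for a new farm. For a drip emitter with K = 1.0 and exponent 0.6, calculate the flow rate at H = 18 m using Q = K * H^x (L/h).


Q = K * H^x
  = 1.0 * 18^0.6
  = 1.0 * 5.6645
  = 5.66 L/h


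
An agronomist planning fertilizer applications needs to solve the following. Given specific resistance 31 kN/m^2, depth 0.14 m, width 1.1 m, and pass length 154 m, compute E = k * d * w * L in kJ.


E = k * d * w * L
  = 31 * 0.14 * 1.1 * 154
  = 735.20 kJ


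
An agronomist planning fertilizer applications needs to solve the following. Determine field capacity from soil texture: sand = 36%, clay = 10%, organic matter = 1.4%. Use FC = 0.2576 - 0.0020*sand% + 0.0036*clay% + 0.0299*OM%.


FC = 0.2576 - 0.0020*36 + 0.0036*10 + 0.0299*1.4
   = 0.2576 - 0.0720 + 0.0360 + 0.0419
   = 0.2635


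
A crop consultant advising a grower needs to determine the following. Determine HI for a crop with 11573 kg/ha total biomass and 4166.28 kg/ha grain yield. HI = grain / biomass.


HI = grain_yield / biomass
   = 4166.28 / 11573
   = 0.36


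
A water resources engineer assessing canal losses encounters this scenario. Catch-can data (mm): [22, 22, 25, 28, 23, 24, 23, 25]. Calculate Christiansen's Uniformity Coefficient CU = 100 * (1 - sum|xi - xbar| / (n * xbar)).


xbar = 192 / 8 = 24
sum|xi - xbar| = 12
CU = 100 * (1 - 12 / (8 * 24))
   = 100 * (1 - 0.0625)
   = 93.75%


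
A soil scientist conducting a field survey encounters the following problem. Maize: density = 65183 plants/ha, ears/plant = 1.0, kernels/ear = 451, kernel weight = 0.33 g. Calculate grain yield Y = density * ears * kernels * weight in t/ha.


Y = density * ears * kernels * kw
  = 65183 * 1.0 * 451 * 0.33 g/ha
  = 9701185.89 g/ha
  = 9701.19 kg/ha = 9.70 t/ha


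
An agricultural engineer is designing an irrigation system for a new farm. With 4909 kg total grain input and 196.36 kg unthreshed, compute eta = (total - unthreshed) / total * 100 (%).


eta = (total - unthreshed) / total * 100
    = (4909 - 196.36) / 4909 * 100
    = 4712.64 / 4909 * 100
    = 96%


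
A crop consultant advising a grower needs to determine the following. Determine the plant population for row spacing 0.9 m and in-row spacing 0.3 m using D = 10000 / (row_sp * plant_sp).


D = 10000 / (row_sp * plant_sp)
  = 10000 / (0.9 * 0.3)
  = 10000 / 0.2700
  = 37037.04 plants/ha


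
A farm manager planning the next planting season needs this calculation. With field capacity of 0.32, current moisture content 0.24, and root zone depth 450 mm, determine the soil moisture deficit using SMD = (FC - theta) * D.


SMD = (FC - theta) * D
    = (0.32 - 0.24) * 450
    = 0.080 * 450
    = 36 mm


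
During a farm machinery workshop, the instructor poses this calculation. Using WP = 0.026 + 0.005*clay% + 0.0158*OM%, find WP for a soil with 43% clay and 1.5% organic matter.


WP = 0.026 + 0.005*43 + 0.0158*1.5
   = 0.026 + 0.2150 + 0.0237
   = 0.2647


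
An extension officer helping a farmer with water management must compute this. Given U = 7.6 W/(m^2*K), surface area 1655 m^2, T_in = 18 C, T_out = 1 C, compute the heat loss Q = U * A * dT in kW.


dT = 18 - (1) = 17 K
Q = U * A * dT
  = 7.6 * 1655 * 17
  = 213826 W = 213.83 kW


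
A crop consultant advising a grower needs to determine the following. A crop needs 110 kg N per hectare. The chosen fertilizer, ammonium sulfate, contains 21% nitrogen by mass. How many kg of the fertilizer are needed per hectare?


Rate = N_required / (N_content / 100)
     = 110 / (21 / 100)
     = 110 / 0.21
     = 523.81 kg/ha


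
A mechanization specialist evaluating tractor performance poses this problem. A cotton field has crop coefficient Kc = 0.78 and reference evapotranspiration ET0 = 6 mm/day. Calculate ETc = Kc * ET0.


ETc = Kc * ET0
    = 0.78 * 6
    = 4.68 mm/day


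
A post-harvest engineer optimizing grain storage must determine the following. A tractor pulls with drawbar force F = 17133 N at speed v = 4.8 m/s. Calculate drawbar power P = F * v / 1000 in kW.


P = F * v / 1000
  = 17133 * 4.8 / 1000
  = 82238.40 / 1000
  = 82.24 kW


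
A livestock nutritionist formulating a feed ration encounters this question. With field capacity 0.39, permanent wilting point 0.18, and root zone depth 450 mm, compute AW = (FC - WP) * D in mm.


AW = (FC - WP) * D
   = (0.39 - 0.18) * 450
   = 0.21 * 450
   = 94.50 mm


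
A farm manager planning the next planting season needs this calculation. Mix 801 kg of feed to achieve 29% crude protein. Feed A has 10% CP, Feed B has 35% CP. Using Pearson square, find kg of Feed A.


parts_A = CP_b - target = 35 - 29 = 6
parts_B = target - CP_a = 29 - 10 = 19
total_parts = 6 + 19 = 25
Feed A = 801 * 6 / 25 = 192.24 kg
Feed B = 801 * 19 / 25 = 608.76 kg

192.24 kg


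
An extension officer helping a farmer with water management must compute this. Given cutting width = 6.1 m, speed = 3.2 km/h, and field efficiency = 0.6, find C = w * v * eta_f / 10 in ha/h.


C = w * v * eta_f / 10
  = 6.1 * 3.2 * 0.6 / 10
  = 11.71 / 10
  = 1.17 ha/h


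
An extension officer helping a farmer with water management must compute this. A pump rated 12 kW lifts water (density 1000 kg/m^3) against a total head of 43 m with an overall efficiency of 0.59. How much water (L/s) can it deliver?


Q = (P * 1000 * eta) / (rho * g * H)
  = (12 * 1000 * 0.59) / (1000 * 9.81 * 43)
  = 7080 / 421830
  = 0.01678 m^3/s = 16.78 L/s


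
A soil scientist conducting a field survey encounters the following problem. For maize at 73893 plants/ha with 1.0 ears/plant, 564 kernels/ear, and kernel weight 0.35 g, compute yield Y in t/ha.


Y = density * ears * kernels * kw
  = 73893 * 1.0 * 564 * 0.35 g/ha
  = 14586478.20 g/ha
  = 14586.48 kg/ha = 14.59 t/ha


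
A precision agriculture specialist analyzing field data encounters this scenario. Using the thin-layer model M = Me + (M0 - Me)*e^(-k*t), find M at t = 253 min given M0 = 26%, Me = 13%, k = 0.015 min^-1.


M = Me + (M0 - Me) * e^(-k*t)
  = 13 + (26 - 13) * e^(-0.015*253)
  = 13 + 13 * e^(-3.795)
  = 13 + 13 * 0.02248
  = 13 + 0.2923
  = 13.29%


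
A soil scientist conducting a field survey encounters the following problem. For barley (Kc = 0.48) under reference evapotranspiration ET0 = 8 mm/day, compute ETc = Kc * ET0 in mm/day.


ETc = Kc * ET0
    = 0.48 * 8
    = 3.84 mm/day


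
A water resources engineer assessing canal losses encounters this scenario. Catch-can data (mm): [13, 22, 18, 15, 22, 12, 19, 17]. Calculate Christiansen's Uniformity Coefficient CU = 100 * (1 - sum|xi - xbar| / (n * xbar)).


xbar = 138 / 8 = 17.250
sum|xi - xbar| = 24
CU = 100 * (1 - 24 / (8 * 17.250))
   = 100 * (1 - 0.1739)
   = 82.61%


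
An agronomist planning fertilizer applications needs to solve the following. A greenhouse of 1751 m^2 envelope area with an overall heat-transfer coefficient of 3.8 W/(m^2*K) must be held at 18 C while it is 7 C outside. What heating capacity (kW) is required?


dT = 18 - (7) = 11 K
Q = U * A * dT
  = 3.8 * 1751 * 11
  = 73191.80 W = 73.19 kW


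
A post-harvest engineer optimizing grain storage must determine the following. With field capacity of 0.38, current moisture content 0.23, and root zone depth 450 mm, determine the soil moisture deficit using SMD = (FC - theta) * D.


SMD = (FC - theta) * D
    = (0.38 - 0.23) * 450
    = 0.150 * 450
    = 67.50 mm


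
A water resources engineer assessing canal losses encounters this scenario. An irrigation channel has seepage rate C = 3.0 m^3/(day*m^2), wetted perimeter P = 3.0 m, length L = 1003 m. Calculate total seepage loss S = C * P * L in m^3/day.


S = C * P * L
  = 3.0 * 3.0 * 1003
  = 9027 m^3/day


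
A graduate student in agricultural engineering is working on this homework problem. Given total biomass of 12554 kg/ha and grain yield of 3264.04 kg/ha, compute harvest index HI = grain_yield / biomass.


HI = grain_yield / biomass
   = 3264.04 / 12554
   = 0.26


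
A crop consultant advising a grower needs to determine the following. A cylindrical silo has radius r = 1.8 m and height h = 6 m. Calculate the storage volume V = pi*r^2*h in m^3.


V = pi * r^2 * h
  = pi * 1.8^2 * 6
  = pi * 3.24 * 6
  = 61.07 m^3


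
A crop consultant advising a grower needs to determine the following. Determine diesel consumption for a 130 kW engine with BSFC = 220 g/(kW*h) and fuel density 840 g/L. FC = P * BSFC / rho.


FC = P * BSFC / rho_fuel
   = 130 * 220 / 840
   = 28600 / 840
   = 34.05 L/h


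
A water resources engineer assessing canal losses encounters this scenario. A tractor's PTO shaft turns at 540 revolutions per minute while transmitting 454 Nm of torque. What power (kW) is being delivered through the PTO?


P = 2*pi*n*T / 60000
  = 2*pi * 540 * 454 / 60000
  = 1540385.71 / 60000
  = 25.67 kW


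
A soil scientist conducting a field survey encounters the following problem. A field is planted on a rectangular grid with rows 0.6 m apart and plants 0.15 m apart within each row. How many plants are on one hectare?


D = 10000 / (row_sp * plant_sp)
  = 10000 / (0.6 * 0.15)
  = 10000 / 0.0900
  = 111111.11 plants/ha


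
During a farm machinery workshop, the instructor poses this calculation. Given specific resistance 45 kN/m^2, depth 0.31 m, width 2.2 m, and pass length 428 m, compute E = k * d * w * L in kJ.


E = k * d * w * L
  = 45 * 0.31 * 2.2 * 428
  = 13135.32 kJ


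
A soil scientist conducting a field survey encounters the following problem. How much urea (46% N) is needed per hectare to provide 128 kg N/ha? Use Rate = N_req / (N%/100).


Rate = N_required / (N_content / 100)
     = 128 / (46 / 100)
     = 128 / 0.46
     = 278.26 kg/ha


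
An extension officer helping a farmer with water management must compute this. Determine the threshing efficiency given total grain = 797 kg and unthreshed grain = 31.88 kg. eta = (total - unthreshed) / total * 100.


eta = (total - unthreshed) / total * 100
    = (797 - 31.88) / 797 * 100
    = 765.12 / 797 * 100
    = 96%


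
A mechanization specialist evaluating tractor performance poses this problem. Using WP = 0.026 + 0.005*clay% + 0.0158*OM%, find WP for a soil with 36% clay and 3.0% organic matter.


WP = 0.026 + 0.005*36 + 0.0158*3.0
   = 0.026 + 0.1800 + 0.0474
   = 0.2534


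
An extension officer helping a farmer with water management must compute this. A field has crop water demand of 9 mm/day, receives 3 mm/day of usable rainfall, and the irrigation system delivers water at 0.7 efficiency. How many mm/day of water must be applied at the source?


IWR = (ETc - Pe) / Ea
    = (9 - 3) / 0.7
    = 6 / 0.7
    = 8.57 mm/day


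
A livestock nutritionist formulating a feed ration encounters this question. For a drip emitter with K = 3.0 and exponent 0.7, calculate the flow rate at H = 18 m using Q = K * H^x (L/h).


Q = K * H^x
  = 3.0 * 18^0.7
  = 3.0 * 7.5629
  = 22.69 L/h


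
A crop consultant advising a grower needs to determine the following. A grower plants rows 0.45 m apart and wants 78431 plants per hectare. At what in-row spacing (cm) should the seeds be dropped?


spacing = 10000 / (row_sp * density)
        = 10000 / (0.45 * 78431)
        = 10000 / 35293.95
        = 0.28333 m = 28.33 cm


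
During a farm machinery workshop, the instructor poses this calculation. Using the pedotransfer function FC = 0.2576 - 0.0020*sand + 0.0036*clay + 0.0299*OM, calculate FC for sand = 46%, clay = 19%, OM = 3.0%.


FC = 0.2576 - 0.0020*46 + 0.0036*19 + 0.0299*3.0
   = 0.2576 - 0.0920 + 0.0684 + 0.0897
   = 0.3237


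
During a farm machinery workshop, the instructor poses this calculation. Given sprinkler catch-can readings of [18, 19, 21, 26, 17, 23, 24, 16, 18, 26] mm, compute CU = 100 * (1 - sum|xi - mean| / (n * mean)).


xbar = 208 / 10 = 20.800
sum|xi - xbar| = 32
CU = 100 * (1 - 32 / (10 * 20.800))
   = 100 * (1 - 0.1538)
   = 84.62%


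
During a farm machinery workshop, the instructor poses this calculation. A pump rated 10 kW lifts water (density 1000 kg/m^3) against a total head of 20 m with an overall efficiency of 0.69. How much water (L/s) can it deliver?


Q = (P * 1000 * eta) / (rho * g * H)
  = (10 * 1000 * 0.69) / (1000 * 9.81 * 20)
  = 6900 / 196200
  = 0.03517 m^3/s = 35.17 L/s


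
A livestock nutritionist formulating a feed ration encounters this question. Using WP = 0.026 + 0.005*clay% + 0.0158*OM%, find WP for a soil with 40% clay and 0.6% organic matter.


WP = 0.026 + 0.005*40 + 0.0158*0.6
   = 0.026 + 0.2000 + 0.0095
   = 0.2355


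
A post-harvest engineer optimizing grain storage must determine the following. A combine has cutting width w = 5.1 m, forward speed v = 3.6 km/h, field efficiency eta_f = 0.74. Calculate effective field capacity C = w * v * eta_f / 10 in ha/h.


C = w * v * eta_f / 10
  = 5.1 * 3.6 * 0.74 / 10
  = 13.59 / 10
  = 1.36 ha/h


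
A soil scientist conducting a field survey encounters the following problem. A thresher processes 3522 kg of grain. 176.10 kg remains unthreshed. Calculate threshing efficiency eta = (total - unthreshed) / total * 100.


eta = (total - unthreshed) / total * 100
    = (3522 - 176.10) / 3522 * 100
    = 3345.90 / 3522 * 100
    = 95%


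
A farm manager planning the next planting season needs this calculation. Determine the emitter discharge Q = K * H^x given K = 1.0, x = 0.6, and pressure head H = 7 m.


Q = K * H^x
  = 1.0 * 7^0.6
  = 1.0 * 3.2141
  = 3.21 L/h


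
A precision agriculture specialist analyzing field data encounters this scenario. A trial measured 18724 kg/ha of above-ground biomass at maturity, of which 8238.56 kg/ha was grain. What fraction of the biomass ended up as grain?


HI = grain_yield / biomass
   = 8238.56 / 18724
   = 0.44


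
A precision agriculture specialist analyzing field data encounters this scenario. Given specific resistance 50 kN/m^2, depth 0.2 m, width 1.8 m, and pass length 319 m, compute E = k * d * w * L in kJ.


E = k * d * w * L
  = 50 * 0.2 * 1.8 * 319
  = 5742 kJ


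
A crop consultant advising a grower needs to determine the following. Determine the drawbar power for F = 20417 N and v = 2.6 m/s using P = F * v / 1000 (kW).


P = F * v / 1000
  = 20417 * 2.6 / 1000
  = 53084.20 / 1000
  = 53.08 kW


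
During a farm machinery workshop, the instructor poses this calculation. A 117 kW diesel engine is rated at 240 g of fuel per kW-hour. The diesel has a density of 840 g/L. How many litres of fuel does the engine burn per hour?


FC = P * BSFC / rho_fuel
   = 117 * 240 / 840
   = 28080 / 840
   = 33.43 L/h
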